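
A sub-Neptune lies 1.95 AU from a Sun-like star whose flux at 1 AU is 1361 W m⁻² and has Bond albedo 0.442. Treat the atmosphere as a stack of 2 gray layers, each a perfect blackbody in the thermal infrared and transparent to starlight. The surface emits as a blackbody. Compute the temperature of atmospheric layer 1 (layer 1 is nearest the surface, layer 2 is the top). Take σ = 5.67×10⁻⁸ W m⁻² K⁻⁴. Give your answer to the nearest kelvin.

205 K

By the inverse-square law, S = 1361/1.95² = 357.9 W m⁻².
The effective emission temperature is T_e = [S(1−α)/(4σ)]^¼ = 172.3 K.
Each opaque layer satisfies 2T_j⁴ = T_{j−1}⁴ + T_{j+1}⁴, giving T_k⁴ = (N+1−k)T_e⁴.
With k = 1: T_1 = (2+1−1)^¼·172.3 K = 204.9 K.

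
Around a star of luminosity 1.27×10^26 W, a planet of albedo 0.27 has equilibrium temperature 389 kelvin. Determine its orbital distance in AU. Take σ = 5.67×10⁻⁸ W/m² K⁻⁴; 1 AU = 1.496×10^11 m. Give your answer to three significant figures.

0.252 AU

Required flux: S = 4σT⁴/(1−α) = 7114 W/m².
Then d = [L/(4πS)]^(1/2) = 3.769×10^10 m, i.e. 0.2519 AU.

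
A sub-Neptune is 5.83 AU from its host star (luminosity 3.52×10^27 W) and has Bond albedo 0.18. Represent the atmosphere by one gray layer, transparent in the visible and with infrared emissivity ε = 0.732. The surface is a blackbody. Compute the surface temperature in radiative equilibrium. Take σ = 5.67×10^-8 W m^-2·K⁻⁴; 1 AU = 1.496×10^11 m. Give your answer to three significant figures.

Orbital distance: d = 5.83 AU = 8.722×10^11 m.
S = L/(4πd²) = 368.2 W m^-2.
At the top of the atmosphere, σT_e⁴ = S(1−α)/4 = 75.49 W m^-2, giving T_e = 191.0 K.
The surface balance (absorbed SW + ε·downward IR = σT_s⁴) with T_a⁴ = T_s⁴/2 reduces to T_s = T_e·[2/(2−ε)]^¼ = 214.1 K.

214 kelvin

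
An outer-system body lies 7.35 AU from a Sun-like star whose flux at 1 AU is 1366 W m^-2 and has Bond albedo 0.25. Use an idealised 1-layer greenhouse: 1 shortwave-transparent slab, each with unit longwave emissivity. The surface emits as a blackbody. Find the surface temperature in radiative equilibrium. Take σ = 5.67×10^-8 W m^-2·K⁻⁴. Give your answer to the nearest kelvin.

114 K

Flux at the orbit: S = 1366/(7.35)² = 25.29 W m^-2.
The effective emission temperature is T_e = [S(1−α)/(4σ)]^¼ = 95.63 K.
Layer-by-layer balance gives σT_s⁴ = (N+1)σT_e⁴, so T_s = 2^¼·95.63 = 113.7 K.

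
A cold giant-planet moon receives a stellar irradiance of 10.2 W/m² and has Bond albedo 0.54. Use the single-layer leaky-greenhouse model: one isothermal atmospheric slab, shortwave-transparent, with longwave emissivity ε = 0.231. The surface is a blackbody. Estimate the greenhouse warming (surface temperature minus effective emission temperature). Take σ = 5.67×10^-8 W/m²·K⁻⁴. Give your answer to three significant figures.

2.10 K

Effective emission temperature (TOA balance): σT_e⁴ = S(1−α)/4 = 1.173 W/m² → T_e = 67.44 K.
The surface balance (absorbed SW + ε·downward IR = σT_s⁴) with T_a⁴ = T_s⁴/2 reduces to T_s = T_e·[2/(2−ε)]^¼ = 69.54 K.
Greenhouse warming: T_s − T_e = 2.101 K.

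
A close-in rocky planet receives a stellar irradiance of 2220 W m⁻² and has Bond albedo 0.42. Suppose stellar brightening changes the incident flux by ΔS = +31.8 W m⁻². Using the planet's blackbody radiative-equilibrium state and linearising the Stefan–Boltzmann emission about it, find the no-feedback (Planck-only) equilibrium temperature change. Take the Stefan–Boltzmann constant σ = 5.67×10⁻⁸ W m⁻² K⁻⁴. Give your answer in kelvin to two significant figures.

0.98 kelvin

Unperturbed T_e = [2220·(1−0.42)/(4σ)]^¼ = 274.5 K.
ΔF = Δ[S(1−α)]/4 = (1−0.42)·+31.8/4 = 4.611 W m⁻².
The Planck feedback parameter is 4σT_e³ = 4.691 W m⁻²/K.
Hence the no-feedback warming is ΔF/(4σT_e³) = 0.983 K.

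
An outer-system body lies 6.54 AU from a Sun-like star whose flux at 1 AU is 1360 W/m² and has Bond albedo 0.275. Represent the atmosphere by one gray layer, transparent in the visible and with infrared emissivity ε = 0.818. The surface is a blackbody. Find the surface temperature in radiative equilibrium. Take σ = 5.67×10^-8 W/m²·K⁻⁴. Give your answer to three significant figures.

115 kelvin

Flux at the orbit: S = 1360/(6.54)² = 31.80 W/m².
The planet radiates to space at T_e = [S(1−α)/(4σ)]^(1/4) = 100.4 K.
For a single slab of emissivity ε, T_s⁴ = 2T_e⁴/(2−ε); thus T_s = 100.4·(1.692)^(1/4) = 114.5 K.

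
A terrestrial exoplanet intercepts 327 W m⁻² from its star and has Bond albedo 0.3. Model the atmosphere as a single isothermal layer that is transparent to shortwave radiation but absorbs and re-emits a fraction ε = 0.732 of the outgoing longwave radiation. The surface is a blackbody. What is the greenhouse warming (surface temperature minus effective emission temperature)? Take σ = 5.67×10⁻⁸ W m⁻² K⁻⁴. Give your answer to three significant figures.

The planet radiates to space at T_e = [S(1−α)/(4σ)]^(1/4) = 178.2 K.
Surface balance with a leaky layer gives σT_s⁴ = σT_e⁴·2/(2−ε), so T_s = T_e·[2/(2−0.732)]^(1/4) = 199.7 K.
The atmosphere warms the surface by 21.51 K.

21.5 K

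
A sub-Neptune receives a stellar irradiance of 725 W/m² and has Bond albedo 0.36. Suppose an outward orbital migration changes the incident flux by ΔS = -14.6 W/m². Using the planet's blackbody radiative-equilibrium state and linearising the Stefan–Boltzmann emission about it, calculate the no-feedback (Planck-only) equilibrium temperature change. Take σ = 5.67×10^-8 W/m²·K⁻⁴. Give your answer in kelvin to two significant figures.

-1.1 K

Reference equilibrium: T_e = [S(1−α)/(4σ)]^(1/4) = 212.7 K.
TOA radiative forcing: ΔF = (1−α)ΔS/4 = 0.64·(-14.6)/4 = -2.336 W/m².
The Planck feedback parameter is 4σT_e³ = 2.182 W/m²/K.
ΔT₀ = ΔF/λ_P = -2.336/2.182 = -1.07 K.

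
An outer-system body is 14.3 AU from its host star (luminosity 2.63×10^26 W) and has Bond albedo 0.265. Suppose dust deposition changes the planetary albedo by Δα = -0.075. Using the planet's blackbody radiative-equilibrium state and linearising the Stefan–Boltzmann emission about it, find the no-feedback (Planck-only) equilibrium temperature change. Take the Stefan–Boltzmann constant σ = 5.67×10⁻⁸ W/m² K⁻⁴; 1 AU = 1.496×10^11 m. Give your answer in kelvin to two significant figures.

Orbital distance: d = 14.3 AU = 2.139×10^12 m.
Flux at the orbit: S = L/(4πd²) = 2.63×10^26/(4π·(2.14×10^12)²) = 4.573 W/m².
The baseline emission temperature is T_e = 62.05 K.
The change in absorbed flux is Δ[S(1−α)/4] = −SΔα/4 = 0.08575 W/m².
Planck response: λ_P = 4σT_e³ = 4·5.67×10⁻⁸·(62.05)³ = 0.05417 W/m²/K.
ΔT₀ = ΔF/λ_P = 0.08575/0.05417 = 1.58 K.

1.6 K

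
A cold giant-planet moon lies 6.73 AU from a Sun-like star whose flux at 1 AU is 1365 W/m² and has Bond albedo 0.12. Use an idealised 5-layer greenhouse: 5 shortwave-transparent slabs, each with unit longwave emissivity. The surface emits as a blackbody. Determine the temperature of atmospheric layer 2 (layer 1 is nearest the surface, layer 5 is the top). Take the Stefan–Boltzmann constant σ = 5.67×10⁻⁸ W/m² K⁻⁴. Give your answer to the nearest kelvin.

147 K

By the inverse-square law, S = 1365/6.73² = 30.14 W/m².
The effective emission temperature is T_e = [S(1−α)/(4σ)]^¼ = 104.0 K.
In the N-layer model, layer k (counted from the surface) has T_k = (N+1−k)^(1/4)·T_e.
T_2 = (4)^(1/4)·104.0 = 147.1 K.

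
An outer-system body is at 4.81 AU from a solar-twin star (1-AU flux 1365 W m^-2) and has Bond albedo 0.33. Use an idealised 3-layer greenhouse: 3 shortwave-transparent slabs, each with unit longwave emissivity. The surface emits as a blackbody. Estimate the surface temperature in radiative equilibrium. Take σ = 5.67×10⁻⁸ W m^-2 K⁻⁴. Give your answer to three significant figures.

162 kelvin

Irradiance scales as 1/d², so S = 1365 W m^-2 × (1/4.81)² = 59.00 W m^-2.
Top-of-atmosphere balance: σT_e⁴ = S(1−α)/4 = 9.882 W m^-2 → T_e = 114.9 K.
With N = 3 opaque layers, T_s = (N+1)^(1/4)·T_e = 4^(1/4)·114.9 = 162.5 K.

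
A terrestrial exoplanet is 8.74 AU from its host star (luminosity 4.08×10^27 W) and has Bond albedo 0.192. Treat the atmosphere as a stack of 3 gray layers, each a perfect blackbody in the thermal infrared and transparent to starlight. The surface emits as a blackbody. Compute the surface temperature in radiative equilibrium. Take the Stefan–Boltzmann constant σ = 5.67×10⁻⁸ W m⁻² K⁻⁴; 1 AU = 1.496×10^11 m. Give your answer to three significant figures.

228 K

d = 8.74 × 1.496×10^11 m = 1.308×10^12 m.
Flux at the orbit: S = L/(4πd²) = 4.08×10^27/(4π·(1.31×10^12)²) = 189.9 W m⁻².
Top-of-atmosphere balance: σT_e⁴ = S(1−α)/4 = 38.36 W m⁻² → T_e = 161.3 K.
With N = 3 opaque layers, T_s = (N+1)^(1/4)·T_e = 4^(1/4)·161.3 = 228.1 K.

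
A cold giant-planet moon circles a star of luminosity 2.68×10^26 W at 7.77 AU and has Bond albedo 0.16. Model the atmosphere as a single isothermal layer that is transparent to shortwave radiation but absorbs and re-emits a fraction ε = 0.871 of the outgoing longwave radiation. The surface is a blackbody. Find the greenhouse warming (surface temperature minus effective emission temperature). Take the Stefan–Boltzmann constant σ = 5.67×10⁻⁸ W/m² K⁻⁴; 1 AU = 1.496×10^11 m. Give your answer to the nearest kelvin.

13 K

Orbital distance: d = 7.77 AU = 1.162×10^12 m.
Spreading L over a sphere of radius d: S = 2.68×10^26/(4π·1.16×10^12²) = 15.78 W/m².
Effective emission temperature (TOA balance): σT_e⁴ = S(1−α)/4 = 3.315 W/m² → T_e = 87.44 K.
The surface balance (absorbed SW + ε·downward IR = σT_s⁴) with T_a⁴ = T_s⁴/2 reduces to T_s = T_e·[2/(2−ε)]^¼ = 100.9 K.
The atmosphere warms the surface by 13.44 K.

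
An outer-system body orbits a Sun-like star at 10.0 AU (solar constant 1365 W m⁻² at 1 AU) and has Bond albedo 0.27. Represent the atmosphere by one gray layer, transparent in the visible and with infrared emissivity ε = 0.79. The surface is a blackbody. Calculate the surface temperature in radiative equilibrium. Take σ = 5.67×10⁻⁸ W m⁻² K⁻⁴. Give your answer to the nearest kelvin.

92 K

By the inverse-square law, S = 1365/10.0² = 13.65 W m⁻².
The planet radiates to space at T_e = [S(1−α)/(4σ)]^(1/4) = 81.41 K.
The surface balance (absorbed SW + ε·downward IR = σT_s⁴) with T_a⁴ = T_s⁴/2 reduces to T_s = T_e·[2/(2−ε)]^¼ = 92.31 K.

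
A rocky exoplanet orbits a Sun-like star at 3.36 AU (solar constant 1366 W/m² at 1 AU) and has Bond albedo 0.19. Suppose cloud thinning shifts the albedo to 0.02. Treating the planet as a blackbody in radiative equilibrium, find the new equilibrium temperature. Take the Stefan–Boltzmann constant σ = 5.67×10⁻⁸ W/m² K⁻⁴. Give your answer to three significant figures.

151 K

By the inverse-square law, S = 1366/3.36² = 121.0 W/m².
T₂ = [S(1−α₂)/(4σ)]^(1/4) = [121.0·0.98/(4σ)]^(1/4) = 151.2 K.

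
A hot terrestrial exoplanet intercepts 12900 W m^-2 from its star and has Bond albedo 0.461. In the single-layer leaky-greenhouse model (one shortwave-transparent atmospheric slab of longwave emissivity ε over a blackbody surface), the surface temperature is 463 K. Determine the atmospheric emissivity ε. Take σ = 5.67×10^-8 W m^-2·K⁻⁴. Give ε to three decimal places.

Effective temperature: T_e = [S(1−α)/(4σ)]^(1/4) = 418.4 K.
T_s⁴ = T_e⁴·2/(2−ε) → ε = 2 − 2(T_e/T_s)⁴ = 2 − 2·(418.4/463)⁴ = 0.6657.

0.666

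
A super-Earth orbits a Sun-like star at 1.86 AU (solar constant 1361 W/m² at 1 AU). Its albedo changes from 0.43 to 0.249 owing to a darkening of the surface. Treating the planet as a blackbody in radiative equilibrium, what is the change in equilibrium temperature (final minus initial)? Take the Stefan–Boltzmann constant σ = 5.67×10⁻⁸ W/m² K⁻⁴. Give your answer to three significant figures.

Flux at the orbit: S = 1361/(1.86)² = 393.4 W/m².
With α = 0.43, T₁ = 177.3 K.
After:  T₂ = [393.4·0.751/(4σ)]^(1/4) = 190.0 K.
ΔT = T₂ − T₁ = 12.66 K.

12.7 K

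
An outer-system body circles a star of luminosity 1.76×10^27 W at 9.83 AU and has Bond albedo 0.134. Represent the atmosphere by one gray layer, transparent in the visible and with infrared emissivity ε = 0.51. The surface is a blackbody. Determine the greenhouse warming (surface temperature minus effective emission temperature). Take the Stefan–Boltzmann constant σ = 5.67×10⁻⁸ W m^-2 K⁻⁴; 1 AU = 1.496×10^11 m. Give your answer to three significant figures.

9.58 kelvin

Orbital distance: d = 9.83 AU = 1.471×10^12 m.
S = L/(4πd²) = 64.76 W m^-2.
At the top of the atmosphere, σT_e⁴ = S(1−α)/4 = 14.02 W m^-2, giving T_e = 125.4 K.
For a single slab of emissivity ε, T_s⁴ = 2T_e⁴/(2−ε); thus T_s = 125.4·(1.342)^(1/4) = 135.0 K.
The atmosphere warms the surface by 9.577 K.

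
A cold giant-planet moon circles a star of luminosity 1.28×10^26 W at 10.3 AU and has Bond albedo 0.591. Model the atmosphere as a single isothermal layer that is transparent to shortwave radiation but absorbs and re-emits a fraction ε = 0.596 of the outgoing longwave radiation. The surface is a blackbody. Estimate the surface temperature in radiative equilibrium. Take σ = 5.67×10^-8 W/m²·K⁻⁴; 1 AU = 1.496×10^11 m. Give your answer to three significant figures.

57.6 K

d = 10.3 × 1.496×10^11 m = 1.541×10^12 m.
S = L/(4πd²) = 4.290 W/m².
At the top of the atmosphere, σT_e⁴ = S(1−α)/4 = 0.4387 W/m², giving T_e = 52.74 K.
Surface balance with a leaky layer gives σT_s⁴ = σT_e⁴·2/(2−ε), so T_s = T_e·[2/(2−0.596)]^(1/4) = 57.62 K.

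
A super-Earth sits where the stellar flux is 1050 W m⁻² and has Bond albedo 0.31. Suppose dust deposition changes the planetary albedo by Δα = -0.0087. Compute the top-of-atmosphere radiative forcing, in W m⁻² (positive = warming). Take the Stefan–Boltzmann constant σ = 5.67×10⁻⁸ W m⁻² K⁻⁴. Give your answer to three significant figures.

The change in absorbed flux is Δ[S(1−α)/4] = −SΔα/4 = 2.284 W m⁻².

2.28 W m⁻²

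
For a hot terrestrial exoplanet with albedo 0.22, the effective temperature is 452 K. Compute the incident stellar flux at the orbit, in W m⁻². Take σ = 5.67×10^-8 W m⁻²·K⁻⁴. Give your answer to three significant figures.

From S(1−α)/4 = σT⁴: S = 4σT⁴/(1−α).
The emitted flux is σT⁴ = 2367 W m⁻².
So S = 4×2367/(1−0.22) = 12140 W m⁻².

12100 W m⁻²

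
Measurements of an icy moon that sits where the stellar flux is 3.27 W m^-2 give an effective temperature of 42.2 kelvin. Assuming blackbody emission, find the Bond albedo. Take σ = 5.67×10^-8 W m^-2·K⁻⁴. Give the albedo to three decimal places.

0.780

From σT⁴ = S(1−α)/4 we invert for α: 1−α = 4σT⁴/S.
σT⁴ = 0.1798 W m^-2, so 4σT⁴ = 0.7193 W m^-2.
1−α = 0.7193/3.270 = 0.2200, so α = 0.7800.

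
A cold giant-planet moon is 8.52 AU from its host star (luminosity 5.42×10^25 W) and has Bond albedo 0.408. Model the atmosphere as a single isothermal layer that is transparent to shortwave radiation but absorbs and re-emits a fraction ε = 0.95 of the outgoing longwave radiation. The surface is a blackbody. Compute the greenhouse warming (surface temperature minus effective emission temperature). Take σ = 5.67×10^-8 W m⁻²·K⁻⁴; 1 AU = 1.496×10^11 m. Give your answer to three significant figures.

8.97 K

Orbital distance: d = 8.52 AU = 1.275×10^12 m.
Spreading L over a sphere of radius d: S = 5.42×10^25/(4π·1.27×10^12²) = 2.655 W m⁻².
At the top of the atmosphere, σT_e⁴ = S(1−α)/4 = 0.3929 W m⁻², giving T_e = 51.31 K.
The surface balance (absorbed SW + ε·downward IR = σT_s⁴) with T_a⁴ = T_s⁴/2 reduces to T_s = T_e·[2/(2−ε)]^¼ = 60.28 K.
T_s − T_e = 60.28 − 51.31 = 8.968 K.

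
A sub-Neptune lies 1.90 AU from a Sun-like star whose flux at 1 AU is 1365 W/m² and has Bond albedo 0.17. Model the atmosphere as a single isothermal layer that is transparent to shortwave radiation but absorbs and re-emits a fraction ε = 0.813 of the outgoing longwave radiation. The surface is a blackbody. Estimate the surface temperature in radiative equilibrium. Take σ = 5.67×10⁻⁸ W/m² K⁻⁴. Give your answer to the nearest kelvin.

220 K

By the inverse-square law, S = 1365/1.90² = 378.1 W/m².
The planet radiates to space at T_e = [S(1−α)/(4σ)]^(1/4) = 192.9 K.
Surface balance with a leaky layer gives σT_s⁴ = σT_e⁴·2/(2−ε), so T_s = T_e·[2/(2−0.813)]^(1/4) = 219.7 K.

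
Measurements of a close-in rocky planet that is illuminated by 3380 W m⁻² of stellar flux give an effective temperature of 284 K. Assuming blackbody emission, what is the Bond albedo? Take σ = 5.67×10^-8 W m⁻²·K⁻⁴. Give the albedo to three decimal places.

From σT⁴ = S(1−α)/4 we invert for α: 1−α = 4σT⁴/S.
4σT⁴ = 4·5.67×10⁻⁸·(284)⁴ = 1475 W m⁻².
Hence α = 1 − 1475/3380 = 0.5635.

0.563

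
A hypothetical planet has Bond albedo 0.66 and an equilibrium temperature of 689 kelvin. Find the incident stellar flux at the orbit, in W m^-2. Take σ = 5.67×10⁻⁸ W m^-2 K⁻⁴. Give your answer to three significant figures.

1.50×10^5 W m^-2

Invert the energy balance for S: S = 4σT⁴/(1−α).
σT⁴ = 5.67×10⁻⁸·(689)⁴ = 12780 W m^-2.
S = 4·12780/0.34 = 1.503×10^5 W m^-2.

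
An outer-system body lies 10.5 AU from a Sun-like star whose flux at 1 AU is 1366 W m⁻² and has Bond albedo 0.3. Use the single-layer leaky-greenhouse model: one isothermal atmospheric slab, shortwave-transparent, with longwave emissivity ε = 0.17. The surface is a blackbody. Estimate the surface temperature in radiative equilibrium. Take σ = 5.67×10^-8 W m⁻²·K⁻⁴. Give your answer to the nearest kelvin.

Flux at the orbit: S = 1366/(10.5)² = 12.39 W m⁻².
At the top of the atmosphere, σT_e⁴ = S(1−α)/4 = 2.168 W m⁻², giving T_e = 78.64 K.
For a single slab of emissivity ε, T_s⁴ = 2T_e⁴/(2−ε); thus T_s = 78.64·(1.093)^(1/4) = 80.40 K.

80 K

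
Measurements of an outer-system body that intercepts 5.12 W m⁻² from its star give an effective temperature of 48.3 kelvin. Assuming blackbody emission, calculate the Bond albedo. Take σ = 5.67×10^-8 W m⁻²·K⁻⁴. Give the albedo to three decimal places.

0.759

Rearranging the radiative balance, α = 1 − 4σT⁴/S.
4σT⁴ = 4·5.67×10⁻⁸·(48.3)⁴ = 1.234 W m⁻².
Hence α = 1 − 1.234/5.120 = 0.7589.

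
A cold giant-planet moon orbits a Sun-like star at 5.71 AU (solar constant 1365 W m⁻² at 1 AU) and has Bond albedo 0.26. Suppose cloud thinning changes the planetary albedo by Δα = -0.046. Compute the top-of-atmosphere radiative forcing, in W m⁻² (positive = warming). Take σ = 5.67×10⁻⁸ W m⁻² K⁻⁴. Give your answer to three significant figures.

Irradiance scales as 1/d², so S = 1365 W m⁻² × (1/5.71)² = 41.87 W m⁻².
TOA radiative forcing: ΔF = −S·Δα/4 = −41.87·(-0.046)/4 = 0.4815 W m⁻².

0.481 W m⁻²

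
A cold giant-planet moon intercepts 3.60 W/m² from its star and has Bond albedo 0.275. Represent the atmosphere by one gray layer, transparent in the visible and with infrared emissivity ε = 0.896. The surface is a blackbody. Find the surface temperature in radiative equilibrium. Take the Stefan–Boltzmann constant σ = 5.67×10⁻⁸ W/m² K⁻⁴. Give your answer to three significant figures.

At the top of the atmosphere, σT_e⁴ = S(1−α)/4 = 0.6525 W/m², giving T_e = 58.24 K.
The surface balance (absorbed SW + ε·downward IR = σT_s⁴) with T_a⁴ = T_s⁴/2 reduces to T_s = T_e·[2/(2−ε)]^¼ = 67.57 K.

67.6 K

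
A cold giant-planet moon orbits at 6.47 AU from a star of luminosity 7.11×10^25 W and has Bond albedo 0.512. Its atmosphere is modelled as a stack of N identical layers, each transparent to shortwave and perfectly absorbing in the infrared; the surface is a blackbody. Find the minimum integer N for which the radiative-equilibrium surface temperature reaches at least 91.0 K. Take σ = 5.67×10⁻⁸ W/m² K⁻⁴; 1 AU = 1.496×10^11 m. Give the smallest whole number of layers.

5

d = 6.47 × 1.496×10^11 m = 9.679×10^11 m.
Flux at the orbit: S = L/(4πd²) = 7.11×10^25/(4π·(9.68×10^11)²) = 6.039 W/m².
Top-of-atmosphere balance: σT_e⁴ = S(1−α)/4 = 0.7368 W/m² → T_e = 60.04 K.
Need (N+1)T_e⁴ ≥ T_s⁴, i.e. N+1 ≥ (91.0/60.04)⁴ = 5.277.
Rounding up, N = 5.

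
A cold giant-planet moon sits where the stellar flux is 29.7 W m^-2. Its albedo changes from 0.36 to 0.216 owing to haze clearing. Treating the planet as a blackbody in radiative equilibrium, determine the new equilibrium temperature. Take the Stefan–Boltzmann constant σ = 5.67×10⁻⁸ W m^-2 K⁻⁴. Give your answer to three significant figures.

101 K

T₂ = [S(1−α₂)/(4σ)]^(1/4) = [29.70·0.784/(4σ)]^(1/4) = 100.7 K.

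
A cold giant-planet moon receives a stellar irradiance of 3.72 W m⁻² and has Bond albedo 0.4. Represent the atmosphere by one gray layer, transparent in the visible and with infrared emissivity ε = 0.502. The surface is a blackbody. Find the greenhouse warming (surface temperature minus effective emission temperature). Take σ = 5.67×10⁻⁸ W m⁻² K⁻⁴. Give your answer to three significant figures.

4.20 K

Effective emission temperature (TOA balance): σT_e⁴ = S(1−α)/4 = 0.5580 W m⁻² → T_e = 56.01 K.
The surface balance (absorbed SW + ε·downward IR = σT_s⁴) with T_a⁴ = T_s⁴/2 reduces to T_s = T_e·[2/(2−ε)]^¼ = 60.21 K.
Greenhouse warming: T_s − T_e = 4.197 K.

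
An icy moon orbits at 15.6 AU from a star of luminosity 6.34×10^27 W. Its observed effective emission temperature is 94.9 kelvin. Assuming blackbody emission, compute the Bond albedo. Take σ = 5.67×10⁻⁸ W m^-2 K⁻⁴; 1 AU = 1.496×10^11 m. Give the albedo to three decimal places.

Orbital distance: d = 15.6 AU = 2.334×10^12 m.
S = L/(4πd²) = 92.63 W m^-2.
From σT⁴ = S(1−α)/4 we invert for α: 1−α = 4σT⁴/S.
σT⁴ = 4.599 W m^-2, so 4σT⁴ = 18.40 W m^-2.
1−α = 18.40/92.63 = 0.1986, so α = 0.8014.

0.801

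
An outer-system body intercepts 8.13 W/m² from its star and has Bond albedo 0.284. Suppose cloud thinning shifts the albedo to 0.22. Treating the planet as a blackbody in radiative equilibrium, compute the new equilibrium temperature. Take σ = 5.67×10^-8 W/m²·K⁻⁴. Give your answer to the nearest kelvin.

New equilibrium: T₂ = [(1−0.22)·8.130/(4σ)]^(1/4) = 72.72 K.

73 K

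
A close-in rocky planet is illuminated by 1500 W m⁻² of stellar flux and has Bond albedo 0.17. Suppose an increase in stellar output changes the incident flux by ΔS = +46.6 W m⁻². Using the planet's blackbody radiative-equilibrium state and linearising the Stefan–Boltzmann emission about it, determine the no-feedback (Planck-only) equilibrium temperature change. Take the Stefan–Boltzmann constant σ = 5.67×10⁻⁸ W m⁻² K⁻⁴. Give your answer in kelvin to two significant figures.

2.1 K

The baseline emission temperature is T_e = 272.2 K.
Only a fraction (1−α) is absorbed and it's spread over 4πR², so ΔF = (1−α)ΔS/4 = 9.669 W m⁻².
The Planck feedback parameter is 4σT_e³ = 4.574 W m⁻²/K.
ΔT₀ = ΔF/λ_P = 9.669/4.574 = 2.11 K.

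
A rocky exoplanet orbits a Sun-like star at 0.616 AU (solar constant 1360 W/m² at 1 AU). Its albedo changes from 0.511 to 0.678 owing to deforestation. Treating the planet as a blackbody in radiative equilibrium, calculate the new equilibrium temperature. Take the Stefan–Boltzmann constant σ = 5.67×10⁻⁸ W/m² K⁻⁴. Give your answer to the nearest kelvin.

267 kelvin

Flux at the orbit: S = 1360/(0.616)² = 3584 W/m².
With the new albedo, S(1−α₂)/4 = 288.5 W/m², so T₂ = 267.1 K.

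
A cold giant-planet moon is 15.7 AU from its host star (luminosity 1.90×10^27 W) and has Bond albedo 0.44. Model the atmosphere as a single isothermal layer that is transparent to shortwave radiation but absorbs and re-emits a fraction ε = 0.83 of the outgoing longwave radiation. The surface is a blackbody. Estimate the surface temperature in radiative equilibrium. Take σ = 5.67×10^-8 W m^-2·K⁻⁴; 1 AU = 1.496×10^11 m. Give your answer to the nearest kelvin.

Orbital distance: d = 15.7 AU = 2.349×10^12 m.
Flux at the orbit: S = L/(4πd²) = 1.90×10^27/(4π·(2.35×10^12)²) = 27.41 W m^-2.
At the top of the atmosphere, σT_e⁴ = S(1−α)/4 = 3.837 W m^-2, giving T_e = 90.70 K.
The surface balance (absorbed SW + ε·downward IR = σT_s⁴) with T_a⁴ = T_s⁴/2 reduces to T_s = T_e·[2/(2−ε)]^¼ = 103.7 K.

104 K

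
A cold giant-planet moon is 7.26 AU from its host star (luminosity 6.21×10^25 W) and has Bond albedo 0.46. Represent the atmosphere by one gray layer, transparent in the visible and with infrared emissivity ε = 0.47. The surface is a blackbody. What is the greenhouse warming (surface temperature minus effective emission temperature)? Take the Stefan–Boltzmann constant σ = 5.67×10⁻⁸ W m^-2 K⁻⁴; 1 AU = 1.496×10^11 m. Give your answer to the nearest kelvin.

Orbital distance: d = 7.26 AU = 1.086×10^12 m.
S = L/(4πd²) = 4.189 W m^-2.
The planet radiates to space at T_e = [S(1−α)/(4σ)]^(1/4) = 56.20 K.
Surface balance with a leaky layer gives σT_s⁴ = σT_e⁴·2/(2−ε), so T_s = T_e·[2/(2−0.47)]^(1/4) = 60.09 K.
The atmosphere warms the surface by 3.892 K.

4 kelvin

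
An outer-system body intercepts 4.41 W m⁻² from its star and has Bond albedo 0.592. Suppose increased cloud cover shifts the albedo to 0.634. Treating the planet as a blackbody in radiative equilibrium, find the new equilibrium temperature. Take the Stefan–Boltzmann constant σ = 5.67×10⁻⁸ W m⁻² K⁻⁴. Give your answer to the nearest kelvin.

New equilibrium: T₂ = [(1−0.634)·4.410/(4σ)]^(1/4) = 51.65 K.

52 K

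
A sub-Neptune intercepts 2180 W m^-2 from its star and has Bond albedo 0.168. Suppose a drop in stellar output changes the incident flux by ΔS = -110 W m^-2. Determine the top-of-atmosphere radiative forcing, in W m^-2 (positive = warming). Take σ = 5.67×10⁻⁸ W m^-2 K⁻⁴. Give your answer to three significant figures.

-22.9 W m^-2

Only a fraction (1−α) is absorbed and it's spread over 4πR², so ΔF = (1−α)ΔS/4 = -22.88 W m^-2.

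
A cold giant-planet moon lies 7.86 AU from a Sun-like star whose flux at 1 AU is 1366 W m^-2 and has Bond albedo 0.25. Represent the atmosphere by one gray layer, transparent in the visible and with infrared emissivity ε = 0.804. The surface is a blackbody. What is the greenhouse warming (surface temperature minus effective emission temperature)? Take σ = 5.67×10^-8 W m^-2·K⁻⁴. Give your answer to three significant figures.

Irradiance scales as 1/d², so S = 1366 W m^-2 × (1/7.86)² = 22.11 W m^-2.
The planet radiates to space at T_e = [S(1−α)/(4σ)]^(1/4) = 92.47 K.
The surface balance (absorbed SW + ε·downward IR = σT_s⁴) with T_a⁴ = T_s⁴/2 reduces to T_s = T_e·[2/(2−ε)]^¼ = 105.2 K.
The atmosphere warms the surface by 12.68 K.

12.7 K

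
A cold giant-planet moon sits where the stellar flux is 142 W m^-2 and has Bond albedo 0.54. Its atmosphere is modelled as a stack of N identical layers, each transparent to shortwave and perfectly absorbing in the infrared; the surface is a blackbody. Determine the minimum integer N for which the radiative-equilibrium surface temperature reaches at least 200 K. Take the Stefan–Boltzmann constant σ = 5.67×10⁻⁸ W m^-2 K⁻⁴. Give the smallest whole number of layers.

OLR = S(1−α)/4 = 16.33 W m^-2; the top layer radiates at T_e = 130.3 K.
Since T_s⁴ = (N+1)T_e⁴, we need N ≥ (T_s/T_e)⁴ − 1 = 4.555.
Rounding up, N = 5.

5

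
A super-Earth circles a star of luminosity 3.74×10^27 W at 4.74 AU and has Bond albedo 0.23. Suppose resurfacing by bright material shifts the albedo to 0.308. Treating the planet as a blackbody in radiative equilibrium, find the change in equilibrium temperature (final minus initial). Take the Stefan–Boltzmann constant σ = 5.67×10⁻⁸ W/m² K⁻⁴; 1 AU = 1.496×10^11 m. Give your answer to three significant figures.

-5.58 kelvin

Orbital distance: d = 4.74 AU = 7.091×10^11 m.
S = L/(4πd²) = 591.9 W/m².
Initial: T₁ = [S(1−0.23)/(4σ)]^(1/4) = 211.7 K.
With α = 0.308, T₂ = 206.1 K.
Change: 206.1 − 211.7 = -5.578 K.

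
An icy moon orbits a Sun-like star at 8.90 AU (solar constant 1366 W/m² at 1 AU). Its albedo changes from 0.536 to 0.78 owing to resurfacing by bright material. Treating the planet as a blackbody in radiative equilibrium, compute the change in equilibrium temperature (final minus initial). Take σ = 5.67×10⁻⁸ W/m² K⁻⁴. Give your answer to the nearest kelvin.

-13 K

By the inverse-square law, S = 1366/8.90² = 17.25 W/m².
Initial: T₁ = [S(1−0.536)/(4σ)]^(1/4) = 77.07 K.
With α = 0.78, T₂ = 63.95 K.
ΔT = T₂ − T₁ = -13.12 K.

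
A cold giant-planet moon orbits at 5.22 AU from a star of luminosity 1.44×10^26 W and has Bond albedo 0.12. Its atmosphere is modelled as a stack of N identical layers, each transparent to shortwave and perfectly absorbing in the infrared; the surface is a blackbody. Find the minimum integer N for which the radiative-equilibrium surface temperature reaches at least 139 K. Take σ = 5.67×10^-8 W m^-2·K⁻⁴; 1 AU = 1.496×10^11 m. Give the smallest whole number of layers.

5

d = 5.22 × 1.496×10^11 m = 7.809×10^11 m.
S = L/(4πd²) = 18.79 W m^-2.
The effective emission temperature is T_e = [S(1−α)/(4σ)]^¼ = 92.41 K.
Since T_s⁴ = (N+1)T_e⁴, we need N ≥ (T_s/T_e)⁴ − 1 = 4.120.
The minimum whole number is N = 5.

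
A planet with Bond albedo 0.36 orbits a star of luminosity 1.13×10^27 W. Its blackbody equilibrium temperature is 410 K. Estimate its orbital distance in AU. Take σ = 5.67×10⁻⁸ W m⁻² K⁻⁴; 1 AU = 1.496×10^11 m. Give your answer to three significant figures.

Required flux: S = 4σT⁴/(1−α) = 10010 W m⁻².
Then d = [L/(4πS)]^(1/2) = 9.476×10^10 m, i.e. 0.6334 AU.

0.633 AU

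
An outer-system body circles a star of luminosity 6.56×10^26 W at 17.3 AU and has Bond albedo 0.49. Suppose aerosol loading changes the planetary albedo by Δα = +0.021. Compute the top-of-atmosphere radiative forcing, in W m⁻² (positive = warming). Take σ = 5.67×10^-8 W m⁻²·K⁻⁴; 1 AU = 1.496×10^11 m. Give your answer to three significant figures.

-0.0409 W m⁻²

d = 17.3 × 1.496×10^11 m = 2.588×10^12 m.
Spreading L over a sphere of radius d: S = 6.56×10^26/(4π·2.59×10^12²) = 7.794 W m⁻².
The change in absorbed flux is Δ[S(1−α)/4] = −SΔα/4 = -0.04092 W m⁻².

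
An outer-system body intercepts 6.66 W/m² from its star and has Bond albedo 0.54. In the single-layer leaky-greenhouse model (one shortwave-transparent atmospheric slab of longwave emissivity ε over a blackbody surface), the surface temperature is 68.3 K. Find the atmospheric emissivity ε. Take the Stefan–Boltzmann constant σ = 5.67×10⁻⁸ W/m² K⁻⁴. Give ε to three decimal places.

0.759

TOA balance gives T_e = 60.62 K.
Since (2−ε)/2 = (T_e/T_s)⁴ = 0.6207, ε = 0.7585.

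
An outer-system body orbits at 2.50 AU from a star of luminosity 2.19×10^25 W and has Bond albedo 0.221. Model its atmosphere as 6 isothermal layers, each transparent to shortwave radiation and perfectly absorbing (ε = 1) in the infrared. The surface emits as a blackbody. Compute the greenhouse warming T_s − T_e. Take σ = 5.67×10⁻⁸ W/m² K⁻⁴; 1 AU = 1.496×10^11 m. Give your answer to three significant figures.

50.7 K

Orbital distance: d = 2.50 AU = 3.740×10^11 m.
Flux at the orbit: S = L/(4πd²) = 2.19×10^25/(4π·(3.74×10^11)²) = 12.46 W/m².
The effective emission temperature is T_e = [S(1−α)/(4σ)]^¼ = 80.88 K.
T_s = (N+1)^(1/4)·T_e = 131.6 K.
Warming: T_s − T_e = 50.68 K.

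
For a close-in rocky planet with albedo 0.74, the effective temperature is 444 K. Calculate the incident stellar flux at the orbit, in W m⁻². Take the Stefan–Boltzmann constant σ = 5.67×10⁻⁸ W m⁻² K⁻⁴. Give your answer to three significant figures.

Invert the energy balance for S: S = 4σT⁴/(1−α).
The emitted flux is σT⁴ = 2204 W m⁻².
S = 4·2204/0.26 = 33900 W m⁻².

33900 W m⁻²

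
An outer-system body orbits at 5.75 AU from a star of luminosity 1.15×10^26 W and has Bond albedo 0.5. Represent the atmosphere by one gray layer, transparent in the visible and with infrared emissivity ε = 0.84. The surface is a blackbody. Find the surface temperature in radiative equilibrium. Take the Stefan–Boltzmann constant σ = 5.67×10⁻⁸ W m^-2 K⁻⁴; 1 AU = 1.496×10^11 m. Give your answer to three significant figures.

d = 5.75 × 1.496×10^11 m = 8.602×10^11 m.
Flux at the orbit: S = L/(4πd²) = 1.15×10^26/(4π·(8.60×10^11)²) = 12.37 W m^-2.
At the top of the atmosphere, σT_e⁴ = S(1−α)/4 = 1.546 W m^-2, giving T_e = 72.26 K.
For a single slab of emissivity ε, T_s⁴ = 2T_e⁴/(2−ε); thus T_s = 72.26·(1.724)^(1/4) = 82.80 K.

82.8 kelvin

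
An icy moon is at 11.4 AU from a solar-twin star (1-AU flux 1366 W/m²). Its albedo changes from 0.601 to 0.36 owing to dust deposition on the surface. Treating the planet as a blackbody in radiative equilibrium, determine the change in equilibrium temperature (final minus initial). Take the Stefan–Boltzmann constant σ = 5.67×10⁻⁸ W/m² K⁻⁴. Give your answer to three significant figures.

8.22 K

Irradiance scales as 1/d², so S = 1366 W/m² × (1/11.4)² = 10.51 W/m².
Initial: T₁ = [S(1−0.601)/(4σ)]^(1/4) = 65.58 K.
After:  T₂ = [10.51·0.64/(4σ)]^(1/4) = 73.80 K.
ΔT = T₂ − T₁ = 8.222 K.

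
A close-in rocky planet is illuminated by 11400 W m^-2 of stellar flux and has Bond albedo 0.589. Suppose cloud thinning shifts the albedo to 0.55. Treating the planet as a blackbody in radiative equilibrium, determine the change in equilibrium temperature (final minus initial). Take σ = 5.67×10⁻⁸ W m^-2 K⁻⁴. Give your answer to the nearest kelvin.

9 kelvin

Initial: T₁ = [S(1−0.589)/(4σ)]^(1/4) = 379.1 K.
Final:   T₂ = [S(1−0.55)/(4σ)]^(1/4) = 387.8 K.
ΔT = T₂ − T₁ = 8.690 K.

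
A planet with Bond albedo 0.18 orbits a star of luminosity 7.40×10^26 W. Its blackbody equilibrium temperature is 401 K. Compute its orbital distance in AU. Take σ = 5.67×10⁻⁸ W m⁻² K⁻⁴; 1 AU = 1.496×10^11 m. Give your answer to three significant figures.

0.607 AU

Required flux: S = 4σT⁴/(1−α) = 7152 W m⁻².
From L = 4πd²S, d = √(7.40×10^26/(4π·7152)) = 9.074×10^10 m = 0.6066 AU.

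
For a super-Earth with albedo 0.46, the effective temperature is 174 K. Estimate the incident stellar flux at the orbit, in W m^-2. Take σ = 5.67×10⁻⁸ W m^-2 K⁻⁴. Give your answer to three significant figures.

From S(1−α)/4 = σT⁴: S = 4σT⁴/(1−α).
σT⁴ = 5.67×10⁻⁸·(174)⁴ = 51.97 W m^-2.
So S = 4×51.97/(1−0.46) = 385.0 W m^-2.

385 W m^-2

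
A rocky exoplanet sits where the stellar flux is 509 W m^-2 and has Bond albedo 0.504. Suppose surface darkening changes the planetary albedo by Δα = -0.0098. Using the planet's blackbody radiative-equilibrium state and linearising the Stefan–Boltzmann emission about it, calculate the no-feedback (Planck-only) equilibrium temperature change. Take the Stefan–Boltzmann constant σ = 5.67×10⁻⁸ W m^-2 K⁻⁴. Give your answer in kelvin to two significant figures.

The baseline emission temperature is T_e = 182.7 K.
The change in absorbed flux is Δ[S(1−α)/4] = −SΔα/4 = 1.247 W m^-2.
Linearising σT⁴ gives d(σT⁴)/dT = 4σT_e³ = 1.382 W m^-2 per K.
So ΔT₀ = 1.247/1.382 = 0.902 K.

0.90 K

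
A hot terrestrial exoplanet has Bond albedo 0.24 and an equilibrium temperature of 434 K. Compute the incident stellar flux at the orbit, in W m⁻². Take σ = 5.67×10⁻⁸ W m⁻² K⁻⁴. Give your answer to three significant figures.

Invert the energy balance for S: S = 4σT⁴/(1−α).
The emitted flux is σT⁴ = 2012 W m⁻².
So S = 4×2012/(1−0.24) = 10590 W m⁻².

10600 W m⁻²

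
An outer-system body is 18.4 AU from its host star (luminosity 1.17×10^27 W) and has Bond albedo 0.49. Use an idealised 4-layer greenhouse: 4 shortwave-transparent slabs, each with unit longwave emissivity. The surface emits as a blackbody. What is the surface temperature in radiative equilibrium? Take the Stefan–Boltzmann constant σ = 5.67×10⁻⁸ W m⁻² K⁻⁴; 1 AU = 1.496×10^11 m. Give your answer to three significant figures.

108 kelvin

d = 18.4 × 1.496×10^11 m = 2.753×10^12 m.
S = L/(4πd²) = 12.29 W m⁻².
Top-of-atmosphere balance: σT_e⁴ = S(1−α)/4 = 1.567 W m⁻² → T_e = 72.50 K.
For an N-layer opaque stack, T_s⁴ = (N+1)T_e⁴, hence T_s = (5)^(1/4)×72.50 K = 108.4 K.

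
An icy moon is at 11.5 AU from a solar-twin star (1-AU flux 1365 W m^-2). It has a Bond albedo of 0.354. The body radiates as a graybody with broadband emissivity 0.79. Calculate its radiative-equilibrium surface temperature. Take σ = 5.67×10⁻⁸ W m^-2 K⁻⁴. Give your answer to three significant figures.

Flux at the orbit: S = 1365/(11.5)² = 10.32 W m^-2.
The planet absorbs (1−α)S over its disc πR² and re-emits over 4πR², so the mean absorbed flux is (1−0.354)·10.32/4 = 1.667 W m^-2.
Radiative balance εσT⁴ = 1.667 gives T = [1.667/(0.79·σ)]^(1/4) = 78.10 K.

78.1 kelvin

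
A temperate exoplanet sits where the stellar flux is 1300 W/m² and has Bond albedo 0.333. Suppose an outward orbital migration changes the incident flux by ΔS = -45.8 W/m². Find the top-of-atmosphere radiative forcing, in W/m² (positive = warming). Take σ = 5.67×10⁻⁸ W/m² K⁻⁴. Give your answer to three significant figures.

-7.64 W/m²

Only a fraction (1−α) is absorbed and it's spread over 4πR², so ΔF = (1−α)ΔS/4 = -7.637 W/m².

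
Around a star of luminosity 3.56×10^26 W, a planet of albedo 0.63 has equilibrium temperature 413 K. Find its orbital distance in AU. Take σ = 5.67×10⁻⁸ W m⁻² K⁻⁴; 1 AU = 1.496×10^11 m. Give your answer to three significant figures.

0.266 AU

Energy balance gives S = 4σT⁴/(1−α) = 17830 W m⁻².
S = L/(4πd²) → d = √(L/4πS) = √(3.56×10^26/(4π·17830)) = 3.986×10^10 m = 0.2664 AU.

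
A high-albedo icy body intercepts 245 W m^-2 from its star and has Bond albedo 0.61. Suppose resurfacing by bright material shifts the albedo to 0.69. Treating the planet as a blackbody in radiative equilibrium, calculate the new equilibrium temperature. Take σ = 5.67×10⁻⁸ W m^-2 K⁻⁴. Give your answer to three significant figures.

135 K

With the new albedo, S(1−α₂)/4 = 18.99 W m^-2, so T₂ = 135.3 K.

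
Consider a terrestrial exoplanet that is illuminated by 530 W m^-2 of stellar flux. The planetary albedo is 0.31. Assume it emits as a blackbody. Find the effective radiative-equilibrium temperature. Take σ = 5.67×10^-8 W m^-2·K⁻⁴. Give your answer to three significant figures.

The planet absorbs (1−α)S over its disc πR² and re-emits over 4πR², so the mean absorbed flux is (1−0.31)·530.0/4 = 91.42 W m^-2.
In equilibrium σT⁴ equals this, so T = 200.4 K.

200 kelvin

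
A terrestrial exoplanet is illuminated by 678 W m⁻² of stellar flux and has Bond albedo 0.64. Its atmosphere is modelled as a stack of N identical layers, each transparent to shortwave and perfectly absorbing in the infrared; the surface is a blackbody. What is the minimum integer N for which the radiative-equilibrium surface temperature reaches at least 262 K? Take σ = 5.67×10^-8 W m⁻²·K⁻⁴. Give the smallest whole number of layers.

4

The effective emission temperature is T_e = [S(1−α)/(4σ)]^¼ = 181.1 K.
Since T_s⁴ = (N+1)T_e⁴, we need N ≥ (T_s/T_e)⁴ − 1 = 3.378.
The minimum whole number is N = 4.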